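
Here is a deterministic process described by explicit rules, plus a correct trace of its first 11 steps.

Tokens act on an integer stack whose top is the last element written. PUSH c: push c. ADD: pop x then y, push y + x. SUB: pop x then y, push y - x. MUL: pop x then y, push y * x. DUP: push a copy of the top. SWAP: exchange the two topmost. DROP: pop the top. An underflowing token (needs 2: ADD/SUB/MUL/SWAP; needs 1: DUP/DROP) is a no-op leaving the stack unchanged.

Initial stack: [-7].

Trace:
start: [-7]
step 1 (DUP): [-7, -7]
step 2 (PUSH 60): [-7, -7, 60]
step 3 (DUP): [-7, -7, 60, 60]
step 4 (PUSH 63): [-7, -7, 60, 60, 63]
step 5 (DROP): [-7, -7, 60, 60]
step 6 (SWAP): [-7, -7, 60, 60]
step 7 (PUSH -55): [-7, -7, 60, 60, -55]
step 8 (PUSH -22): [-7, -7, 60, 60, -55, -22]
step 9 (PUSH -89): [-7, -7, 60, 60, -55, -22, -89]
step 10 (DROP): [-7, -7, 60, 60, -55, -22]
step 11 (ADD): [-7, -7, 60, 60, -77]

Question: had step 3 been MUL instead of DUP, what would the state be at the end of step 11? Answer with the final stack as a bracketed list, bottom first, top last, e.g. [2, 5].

[-420, -7, -77]

(re-executing from step 3 with the substitution; state before step 3: [-7, -7, 60])
step 3 (MUL): [-7, -420]
step 4 (PUSH 63): [-7, -420, 63]
step 5 (DROP): [-7, -420]
step 6 (SWAP): [-420, -7]
step 7 (PUSH -55): [-420, -7, -55]
step 8 (PUSH -22): [-420, -7, -55, -22]
step 9 (PUSH -89): [-420, -7, -55, -22, -89]
step 10 (DROP): [-420, -7, -55, -22]
step 11 (ADD): [-420, -7, -77]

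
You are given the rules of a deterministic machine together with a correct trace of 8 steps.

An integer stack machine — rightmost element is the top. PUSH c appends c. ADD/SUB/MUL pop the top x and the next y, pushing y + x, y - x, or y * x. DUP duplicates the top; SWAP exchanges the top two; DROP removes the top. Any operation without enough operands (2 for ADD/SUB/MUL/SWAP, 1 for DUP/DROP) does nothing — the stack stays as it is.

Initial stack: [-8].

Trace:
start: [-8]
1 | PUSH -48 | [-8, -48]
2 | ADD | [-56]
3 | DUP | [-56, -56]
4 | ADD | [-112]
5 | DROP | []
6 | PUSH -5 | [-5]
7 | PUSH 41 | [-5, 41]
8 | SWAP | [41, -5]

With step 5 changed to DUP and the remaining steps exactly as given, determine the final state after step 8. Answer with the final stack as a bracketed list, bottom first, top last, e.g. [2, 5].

(re-executing from step 5 with the substitution; state before step 5: [-112])
5 | DUP | [-112, -112]
6 | PUSH -5 | [-112, -112, -5]
7 | PUSH 41 | [-112, -112, -5, 41]
8 | SWAP | [-112, -112, 41, -5]

[-112, -112, 41, -5]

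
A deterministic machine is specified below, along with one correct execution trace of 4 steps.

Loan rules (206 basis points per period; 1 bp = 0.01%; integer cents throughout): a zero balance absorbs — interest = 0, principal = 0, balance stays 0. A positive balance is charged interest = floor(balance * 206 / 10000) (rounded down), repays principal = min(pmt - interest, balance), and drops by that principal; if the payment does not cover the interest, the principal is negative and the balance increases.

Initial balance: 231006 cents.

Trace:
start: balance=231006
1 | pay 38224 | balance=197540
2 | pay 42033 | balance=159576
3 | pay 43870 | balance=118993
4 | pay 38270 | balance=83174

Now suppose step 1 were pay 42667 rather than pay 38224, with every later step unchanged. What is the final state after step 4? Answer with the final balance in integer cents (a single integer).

78449

(re-executing from step 1 with the substitution; state before step 1: balance=231006)
1 | pay 42667 | balance=193097
2 | pay 42033 | balance=155041
3 | pay 43870 | balance=114364
4 | pay 38270 | balance=78449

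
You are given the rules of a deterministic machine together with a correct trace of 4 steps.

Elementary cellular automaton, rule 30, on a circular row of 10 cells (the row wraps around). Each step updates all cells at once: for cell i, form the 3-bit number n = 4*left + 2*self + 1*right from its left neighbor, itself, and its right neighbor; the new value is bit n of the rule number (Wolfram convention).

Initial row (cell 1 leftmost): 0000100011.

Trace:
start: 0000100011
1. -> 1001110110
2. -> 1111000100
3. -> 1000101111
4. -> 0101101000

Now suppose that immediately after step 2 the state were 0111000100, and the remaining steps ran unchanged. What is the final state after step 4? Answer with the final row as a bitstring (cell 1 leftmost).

1011101000

state after step 2 := 0111000100
3. -> 1100101110
4. -> 1011101000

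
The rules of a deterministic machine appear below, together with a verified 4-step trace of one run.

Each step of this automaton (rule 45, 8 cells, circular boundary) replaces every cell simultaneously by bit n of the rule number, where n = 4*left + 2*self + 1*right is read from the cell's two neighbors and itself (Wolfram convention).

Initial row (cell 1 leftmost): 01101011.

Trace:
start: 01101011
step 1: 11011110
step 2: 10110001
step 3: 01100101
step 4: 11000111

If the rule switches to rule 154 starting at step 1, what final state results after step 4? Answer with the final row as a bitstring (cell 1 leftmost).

10110110

(re-executing steps 1..4 under rule 154; state before step 1: 01101011)
step 1: 01000010
step 2: 10100101
step 3: 00011001
step 4: 10110110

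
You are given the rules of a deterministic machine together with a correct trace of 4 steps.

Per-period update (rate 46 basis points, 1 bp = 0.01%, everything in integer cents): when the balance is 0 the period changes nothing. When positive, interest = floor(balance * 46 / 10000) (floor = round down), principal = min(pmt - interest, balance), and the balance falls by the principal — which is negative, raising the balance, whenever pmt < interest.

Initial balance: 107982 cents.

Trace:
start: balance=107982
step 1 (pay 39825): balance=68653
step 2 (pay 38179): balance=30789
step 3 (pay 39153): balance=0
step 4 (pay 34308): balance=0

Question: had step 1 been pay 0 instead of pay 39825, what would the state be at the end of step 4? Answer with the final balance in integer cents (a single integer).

(re-executing from step 1 with the substitution; state before step 1: balance=107982)
step 1 (pay 0): balance=108478
step 2 (pay 38179): balance=70797
step 3 (pay 39153): balance=31969
step 4 (pay 34308): balance=0

0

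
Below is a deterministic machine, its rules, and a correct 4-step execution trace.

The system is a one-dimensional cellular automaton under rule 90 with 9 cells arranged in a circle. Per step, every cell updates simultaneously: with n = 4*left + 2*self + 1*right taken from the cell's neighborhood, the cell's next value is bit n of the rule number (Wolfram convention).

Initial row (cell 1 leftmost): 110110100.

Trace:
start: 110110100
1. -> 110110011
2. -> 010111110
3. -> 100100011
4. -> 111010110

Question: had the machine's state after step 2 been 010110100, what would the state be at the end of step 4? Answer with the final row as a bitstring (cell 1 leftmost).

011111100

state after step 2 := 010110100
3. -> 100110010
4. -> 011111100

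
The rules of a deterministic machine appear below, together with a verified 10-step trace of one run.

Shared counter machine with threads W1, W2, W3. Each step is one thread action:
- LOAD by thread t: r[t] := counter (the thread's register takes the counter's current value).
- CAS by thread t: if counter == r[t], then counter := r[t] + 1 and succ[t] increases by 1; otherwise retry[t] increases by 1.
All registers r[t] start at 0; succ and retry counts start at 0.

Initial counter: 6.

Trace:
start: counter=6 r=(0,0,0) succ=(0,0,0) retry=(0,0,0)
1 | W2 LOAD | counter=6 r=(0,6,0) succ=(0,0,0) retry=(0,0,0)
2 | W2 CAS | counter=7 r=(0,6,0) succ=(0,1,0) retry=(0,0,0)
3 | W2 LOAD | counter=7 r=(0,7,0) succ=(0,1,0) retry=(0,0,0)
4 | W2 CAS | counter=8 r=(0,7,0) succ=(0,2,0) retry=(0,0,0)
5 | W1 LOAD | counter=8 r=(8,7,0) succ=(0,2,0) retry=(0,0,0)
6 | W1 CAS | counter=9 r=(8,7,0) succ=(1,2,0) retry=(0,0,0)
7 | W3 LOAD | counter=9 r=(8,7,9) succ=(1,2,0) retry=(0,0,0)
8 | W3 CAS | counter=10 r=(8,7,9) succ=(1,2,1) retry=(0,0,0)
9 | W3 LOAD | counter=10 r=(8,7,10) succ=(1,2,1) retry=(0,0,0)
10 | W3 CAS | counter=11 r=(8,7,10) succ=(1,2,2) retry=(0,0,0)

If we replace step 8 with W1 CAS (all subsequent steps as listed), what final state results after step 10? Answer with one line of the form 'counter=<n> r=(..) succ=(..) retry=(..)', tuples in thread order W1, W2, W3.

(re-executing from step 8 with the substitution; state before step 8: counter=9 r=(8,7,9) succ=(1,2,0) retry=(0,0,0))
8 | W1 CAS | counter=9 r=(8,7,9) succ=(1,2,0) retry=(1,0,0)
9 | W3 LOAD | counter=9 r=(8,7,9) succ=(1,2,0) retry=(1,0,0)
10 | W3 CAS | counter=10 r=(8,7,9) succ=(1,2,1) retry=(1,0,0)

counter=10 r=(8,7,9) succ=(1,2,1) retry=(1,0,0)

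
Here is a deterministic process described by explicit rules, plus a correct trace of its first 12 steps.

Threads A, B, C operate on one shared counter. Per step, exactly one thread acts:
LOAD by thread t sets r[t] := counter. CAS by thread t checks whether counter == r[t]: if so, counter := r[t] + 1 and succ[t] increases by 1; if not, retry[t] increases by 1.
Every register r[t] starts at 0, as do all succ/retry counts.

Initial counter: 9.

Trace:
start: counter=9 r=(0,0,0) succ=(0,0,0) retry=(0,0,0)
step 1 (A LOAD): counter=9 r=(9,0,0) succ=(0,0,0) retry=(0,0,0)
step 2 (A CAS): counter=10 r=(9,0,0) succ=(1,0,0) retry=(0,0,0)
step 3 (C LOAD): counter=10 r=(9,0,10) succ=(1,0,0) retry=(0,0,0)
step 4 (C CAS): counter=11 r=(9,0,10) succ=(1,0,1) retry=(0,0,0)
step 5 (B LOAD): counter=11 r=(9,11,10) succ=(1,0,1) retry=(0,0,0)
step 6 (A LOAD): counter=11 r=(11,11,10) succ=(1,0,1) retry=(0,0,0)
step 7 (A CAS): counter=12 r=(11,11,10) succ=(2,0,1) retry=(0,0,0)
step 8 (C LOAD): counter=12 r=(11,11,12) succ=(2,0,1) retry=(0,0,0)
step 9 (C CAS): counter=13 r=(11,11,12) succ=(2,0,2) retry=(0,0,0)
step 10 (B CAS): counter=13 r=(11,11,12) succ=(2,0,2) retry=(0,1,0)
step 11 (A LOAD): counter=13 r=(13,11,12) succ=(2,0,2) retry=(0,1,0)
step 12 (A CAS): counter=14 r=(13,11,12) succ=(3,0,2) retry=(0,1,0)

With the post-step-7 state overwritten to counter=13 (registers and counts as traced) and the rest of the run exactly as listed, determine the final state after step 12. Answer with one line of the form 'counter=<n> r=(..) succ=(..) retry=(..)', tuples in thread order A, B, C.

state after step 7 := counter=13 r=(11,11,10) succ=(2,0,1) retry=(0,0,0)
step 8 (C LOAD): counter=13 r=(11,11,13) succ=(2,0,1) retry=(0,0,0)
step 9 (C CAS): counter=14 r=(11,11,13) succ=(2,0,2) retry=(0,0,0)
step 10 (B CAS): counter=14 r=(11,11,13) succ=(2,0,2) retry=(0,1,0)
step 11 (A LOAD): counter=14 r=(14,11,13) succ=(2,0,2) retry=(0,1,0)
step 12 (A CAS): counter=15 r=(14,11,13) succ=(3,0,2) retry=(0,1,0)

counter=15 r=(14,11,13) succ=(3,0,2) retry=(0,1,0)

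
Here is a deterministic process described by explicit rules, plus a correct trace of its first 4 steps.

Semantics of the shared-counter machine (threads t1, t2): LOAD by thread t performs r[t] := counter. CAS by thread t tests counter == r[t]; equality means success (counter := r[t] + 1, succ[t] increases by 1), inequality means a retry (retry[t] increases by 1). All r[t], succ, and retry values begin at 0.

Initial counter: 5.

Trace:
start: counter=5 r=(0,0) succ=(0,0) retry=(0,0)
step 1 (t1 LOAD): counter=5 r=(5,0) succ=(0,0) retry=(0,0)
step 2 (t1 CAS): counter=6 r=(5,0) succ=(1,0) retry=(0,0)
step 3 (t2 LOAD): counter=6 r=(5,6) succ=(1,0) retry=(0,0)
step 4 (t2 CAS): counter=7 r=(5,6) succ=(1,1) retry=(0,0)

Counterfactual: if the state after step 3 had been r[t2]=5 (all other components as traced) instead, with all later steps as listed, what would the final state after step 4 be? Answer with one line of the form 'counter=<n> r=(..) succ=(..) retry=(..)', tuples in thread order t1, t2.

counter=6 r=(5,5) succ=(1,0) retry=(0,1)

state after step 3 := counter=6 r=(5,5) succ=(1,0) retry=(0,0)
step 4 (t2 CAS): counter=6 r=(5,5) succ=(1,0) retry=(0,1)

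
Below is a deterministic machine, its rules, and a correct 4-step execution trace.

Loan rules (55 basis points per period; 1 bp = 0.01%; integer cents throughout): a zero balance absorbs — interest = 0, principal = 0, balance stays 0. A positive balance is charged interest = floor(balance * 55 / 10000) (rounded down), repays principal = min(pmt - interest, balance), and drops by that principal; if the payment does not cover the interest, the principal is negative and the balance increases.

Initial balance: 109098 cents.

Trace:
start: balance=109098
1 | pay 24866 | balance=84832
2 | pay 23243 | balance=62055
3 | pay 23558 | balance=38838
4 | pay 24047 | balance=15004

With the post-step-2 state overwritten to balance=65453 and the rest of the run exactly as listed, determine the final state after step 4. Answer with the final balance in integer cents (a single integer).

state after step 2 := balance=65453
3 | pay 23558 | balance=42254
4 | pay 24047 | balance=18439

18439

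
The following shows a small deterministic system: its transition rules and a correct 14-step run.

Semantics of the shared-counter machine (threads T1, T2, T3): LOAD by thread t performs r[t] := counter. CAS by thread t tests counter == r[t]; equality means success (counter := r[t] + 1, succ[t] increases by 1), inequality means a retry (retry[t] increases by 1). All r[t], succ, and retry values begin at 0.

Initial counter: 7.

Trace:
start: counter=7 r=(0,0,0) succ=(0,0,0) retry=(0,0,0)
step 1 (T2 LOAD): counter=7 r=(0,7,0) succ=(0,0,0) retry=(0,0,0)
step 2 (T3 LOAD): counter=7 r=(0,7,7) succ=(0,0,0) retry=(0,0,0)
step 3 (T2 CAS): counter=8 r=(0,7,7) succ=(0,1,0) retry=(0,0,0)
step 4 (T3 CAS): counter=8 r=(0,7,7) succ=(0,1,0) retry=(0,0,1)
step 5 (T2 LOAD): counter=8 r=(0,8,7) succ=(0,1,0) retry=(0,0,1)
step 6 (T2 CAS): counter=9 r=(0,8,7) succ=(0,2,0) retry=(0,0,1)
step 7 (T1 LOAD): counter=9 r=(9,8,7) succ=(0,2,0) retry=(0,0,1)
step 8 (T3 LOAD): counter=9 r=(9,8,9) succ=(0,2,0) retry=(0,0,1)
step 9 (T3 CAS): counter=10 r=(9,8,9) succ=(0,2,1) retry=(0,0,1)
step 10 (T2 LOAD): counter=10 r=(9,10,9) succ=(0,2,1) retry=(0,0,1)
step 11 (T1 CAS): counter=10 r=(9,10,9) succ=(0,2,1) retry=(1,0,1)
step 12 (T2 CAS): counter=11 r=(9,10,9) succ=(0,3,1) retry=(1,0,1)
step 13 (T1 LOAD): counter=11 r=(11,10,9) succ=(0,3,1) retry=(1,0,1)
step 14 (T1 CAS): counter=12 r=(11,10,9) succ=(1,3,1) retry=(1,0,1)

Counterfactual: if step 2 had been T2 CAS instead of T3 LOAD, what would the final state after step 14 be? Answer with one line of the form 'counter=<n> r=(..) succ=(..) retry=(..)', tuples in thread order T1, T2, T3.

counter=12 r=(11,10,9) succ=(1,3,1) retry=(1,1,1)

(re-executing from step 2 with the substitution; state before step 2: counter=7 r=(0,7,0) succ=(0,0,0) retry=(0,0,0))
step 2 (T2 CAS): counter=8 r=(0,7,0) succ=(0,1,0) retry=(0,0,0)
step 3 (T2 CAS): counter=8 r=(0,7,0) succ=(0,1,0) retry=(0,1,0)
step 4 (T3 CAS): counter=8 r=(0,7,0) succ=(0,1,0) retry=(0,1,1)
step 5 (T2 LOAD): counter=8 r=(0,8,0) succ=(0,1,0) retry=(0,1,1)
step 6 (T2 CAS): counter=9 r=(0,8,0) succ=(0,2,0) retry=(0,1,1)
step 7 (T1 LOAD): counter=9 r=(9,8,0) succ=(0,2,0) retry=(0,1,1)
step 8 (T3 LOAD): counter=9 r=(9,8,9) succ=(0,2,0) retry=(0,1,1)
step 9 (T3 CAS): counter=10 r=(9,8,9) succ=(0,2,1) retry=(0,1,1)
step 10 (T2 LOAD): counter=10 r=(9,10,9) succ=(0,2,1) retry=(0,1,1)
step 11 (T1 CAS): counter=10 r=(9,10,9) succ=(0,2,1) retry=(1,1,1)
step 12 (T2 CAS): counter=11 r=(9,10,9) succ=(0,3,1) retry=(1,1,1)
step 13 (T1 LOAD): counter=11 r=(11,10,9) succ=(0,3,1) retry=(1,1,1)
step 14 (T1 CAS): counter=12 r=(11,10,9) succ=(1,3,1) retry=(1,1,1)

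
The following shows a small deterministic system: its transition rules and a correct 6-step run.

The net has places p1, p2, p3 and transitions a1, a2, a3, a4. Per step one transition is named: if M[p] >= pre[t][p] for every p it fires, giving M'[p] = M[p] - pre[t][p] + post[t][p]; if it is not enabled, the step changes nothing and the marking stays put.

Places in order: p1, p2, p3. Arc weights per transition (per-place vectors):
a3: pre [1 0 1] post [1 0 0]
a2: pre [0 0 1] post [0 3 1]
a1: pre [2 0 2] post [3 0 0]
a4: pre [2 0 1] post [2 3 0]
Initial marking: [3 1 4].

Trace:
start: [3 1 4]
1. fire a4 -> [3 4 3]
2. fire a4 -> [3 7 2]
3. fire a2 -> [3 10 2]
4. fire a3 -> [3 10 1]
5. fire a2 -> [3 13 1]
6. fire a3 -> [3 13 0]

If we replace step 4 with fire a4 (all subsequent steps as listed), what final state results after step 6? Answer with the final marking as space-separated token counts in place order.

(re-executing from step 4 with the substitution; state before step 4: [3 10 2])
4. fire a4 -> [3 13 1]
5. fire a2 -> [3 16 1]
6. fire a3 -> [3 16 0]

3 16 0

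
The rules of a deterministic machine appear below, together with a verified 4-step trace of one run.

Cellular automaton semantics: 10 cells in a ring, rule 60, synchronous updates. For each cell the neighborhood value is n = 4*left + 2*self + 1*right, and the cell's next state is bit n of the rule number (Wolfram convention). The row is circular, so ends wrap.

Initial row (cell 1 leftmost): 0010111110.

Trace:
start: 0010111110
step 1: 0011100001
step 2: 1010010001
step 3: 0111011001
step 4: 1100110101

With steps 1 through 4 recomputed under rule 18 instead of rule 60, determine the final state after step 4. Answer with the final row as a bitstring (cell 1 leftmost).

(re-executing steps 1..4 under rule 18; state before step 1: 0010111110)
step 1: 0100000001
step 2: 0010000010
step 3: 0101000101
step 4: 0000101000

0000101000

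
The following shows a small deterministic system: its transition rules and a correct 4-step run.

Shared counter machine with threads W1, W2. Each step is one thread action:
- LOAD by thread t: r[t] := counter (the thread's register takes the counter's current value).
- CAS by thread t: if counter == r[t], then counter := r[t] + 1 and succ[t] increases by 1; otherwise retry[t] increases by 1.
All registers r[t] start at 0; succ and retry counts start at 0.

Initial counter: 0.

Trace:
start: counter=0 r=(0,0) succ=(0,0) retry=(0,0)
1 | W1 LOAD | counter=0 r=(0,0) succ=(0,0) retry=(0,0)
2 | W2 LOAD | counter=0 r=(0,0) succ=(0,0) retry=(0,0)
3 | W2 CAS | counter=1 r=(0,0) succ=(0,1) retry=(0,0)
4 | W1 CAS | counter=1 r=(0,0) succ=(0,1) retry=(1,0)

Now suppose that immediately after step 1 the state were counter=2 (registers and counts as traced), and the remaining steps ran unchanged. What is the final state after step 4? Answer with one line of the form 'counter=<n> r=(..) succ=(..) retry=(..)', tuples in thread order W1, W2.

counter=3 r=(0,2) succ=(0,1) retry=(1,0)

state after step 1 := counter=2 r=(0,0) succ=(0,0) retry=(0,0)
2 | W2 LOAD | counter=2 r=(0,2) succ=(0,0) retry=(0,0)
3 | W2 CAS | counter=3 r=(0,2) succ=(0,1) retry=(0,0)
4 | W1 CAS | counter=3 r=(0,2) succ=(0,1) retry=(1,0)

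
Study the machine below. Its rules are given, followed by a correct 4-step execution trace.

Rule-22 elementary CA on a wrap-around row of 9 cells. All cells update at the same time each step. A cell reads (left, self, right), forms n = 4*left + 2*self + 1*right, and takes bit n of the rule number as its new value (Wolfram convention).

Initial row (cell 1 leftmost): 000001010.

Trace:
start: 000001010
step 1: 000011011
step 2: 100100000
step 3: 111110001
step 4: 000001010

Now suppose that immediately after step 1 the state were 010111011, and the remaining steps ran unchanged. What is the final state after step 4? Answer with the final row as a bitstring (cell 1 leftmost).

state after step 1 := 010111011
step 2: 010000000
step 3: 111000000
step 4: 000100001

000100001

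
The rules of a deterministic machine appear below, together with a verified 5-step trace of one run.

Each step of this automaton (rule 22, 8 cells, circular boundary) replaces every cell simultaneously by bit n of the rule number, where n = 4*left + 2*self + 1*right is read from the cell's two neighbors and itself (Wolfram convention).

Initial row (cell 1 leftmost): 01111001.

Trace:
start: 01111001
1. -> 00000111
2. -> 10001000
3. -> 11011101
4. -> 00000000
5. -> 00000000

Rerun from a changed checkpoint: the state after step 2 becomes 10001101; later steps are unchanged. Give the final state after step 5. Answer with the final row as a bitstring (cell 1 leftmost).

state after step 2 := 10001101
3. -> 01010000
4. -> 11011000
5. -> 00000101

00000101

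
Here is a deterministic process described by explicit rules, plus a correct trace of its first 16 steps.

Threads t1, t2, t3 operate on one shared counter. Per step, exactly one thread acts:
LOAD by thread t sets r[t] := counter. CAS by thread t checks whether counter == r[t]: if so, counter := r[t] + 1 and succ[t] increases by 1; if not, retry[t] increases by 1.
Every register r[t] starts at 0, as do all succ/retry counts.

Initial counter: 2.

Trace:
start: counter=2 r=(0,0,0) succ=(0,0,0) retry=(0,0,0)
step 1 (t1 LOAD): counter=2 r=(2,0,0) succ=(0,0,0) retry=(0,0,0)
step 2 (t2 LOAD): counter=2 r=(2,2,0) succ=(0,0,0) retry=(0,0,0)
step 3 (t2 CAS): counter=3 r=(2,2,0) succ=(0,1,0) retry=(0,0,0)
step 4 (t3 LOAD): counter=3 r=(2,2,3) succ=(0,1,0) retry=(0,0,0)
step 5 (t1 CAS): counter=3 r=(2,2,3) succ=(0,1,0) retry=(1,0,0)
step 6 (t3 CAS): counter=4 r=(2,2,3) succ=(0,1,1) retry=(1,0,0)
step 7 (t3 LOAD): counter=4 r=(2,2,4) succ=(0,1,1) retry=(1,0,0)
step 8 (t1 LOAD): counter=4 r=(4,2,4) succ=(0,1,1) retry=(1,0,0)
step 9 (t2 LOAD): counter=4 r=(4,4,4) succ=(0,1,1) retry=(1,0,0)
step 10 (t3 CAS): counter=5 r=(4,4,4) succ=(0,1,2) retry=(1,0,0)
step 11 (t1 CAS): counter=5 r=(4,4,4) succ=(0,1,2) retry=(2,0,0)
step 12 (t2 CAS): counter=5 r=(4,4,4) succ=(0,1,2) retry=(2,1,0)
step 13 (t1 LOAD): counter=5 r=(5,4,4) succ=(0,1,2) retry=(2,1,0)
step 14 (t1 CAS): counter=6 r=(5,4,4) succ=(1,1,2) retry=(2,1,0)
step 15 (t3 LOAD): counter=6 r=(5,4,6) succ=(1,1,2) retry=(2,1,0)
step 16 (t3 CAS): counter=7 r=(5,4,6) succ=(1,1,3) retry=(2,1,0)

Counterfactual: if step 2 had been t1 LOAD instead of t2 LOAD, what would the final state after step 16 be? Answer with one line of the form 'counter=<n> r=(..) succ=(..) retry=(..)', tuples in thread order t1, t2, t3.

counter=6 r=(4,3,5) succ=(2,0,2) retry=(1,2,1)

(re-executing from step 2 with the substitution; state before step 2: counter=2 r=(2,0,0) succ=(0,0,0) retry=(0,0,0))
step 2 (t1 LOAD): counter=2 r=(2,0,0) succ=(0,0,0) retry=(0,0,0)
step 3 (t2 CAS): counter=2 r=(2,0,0) succ=(0,0,0) retry=(0,1,0)
step 4 (t3 LOAD): counter=2 r=(2,0,2) succ=(0,0,0) retry=(0,1,0)
step 5 (t1 CAS): counter=3 r=(2,0,2) succ=(1,0,0) retry=(0,1,0)
step 6 (t3 CAS): counter=3 r=(2,0,2) succ=(1,0,0) retry=(0,1,1)
step 7 (t3 LOAD): counter=3 r=(2,0,3) succ=(1,0,0) retry=(0,1,1)
step 8 (t1 LOAD): counter=3 r=(3,0,3) succ=(1,0,0) retry=(0,1,1)
step 9 (t2 LOAD): counter=3 r=(3,3,3) succ=(1,0,0) retry=(0,1,1)
step 10 (t3 CAS): counter=4 r=(3,3,3) succ=(1,0,1) retry=(0,1,1)
step 11 (t1 CAS): counter=4 r=(3,3,3) succ=(1,0,1) retry=(1,1,1)
step 12 (t2 CAS): counter=4 r=(3,3,3) succ=(1,0,1) retry=(1,2,1)
step 13 (t1 LOAD): counter=4 r=(4,3,3) succ=(1,0,1) retry=(1,2,1)
step 14 (t1 CAS): counter=5 r=(4,3,3) succ=(2,0,1) retry=(1,2,1)
step 15 (t3 LOAD): counter=5 r=(4,3,5) succ=(2,0,1) retry=(1,2,1)
step 16 (t3 CAS): counter=6 r=(4,3,5) succ=(2,0,2) retry=(1,2,1)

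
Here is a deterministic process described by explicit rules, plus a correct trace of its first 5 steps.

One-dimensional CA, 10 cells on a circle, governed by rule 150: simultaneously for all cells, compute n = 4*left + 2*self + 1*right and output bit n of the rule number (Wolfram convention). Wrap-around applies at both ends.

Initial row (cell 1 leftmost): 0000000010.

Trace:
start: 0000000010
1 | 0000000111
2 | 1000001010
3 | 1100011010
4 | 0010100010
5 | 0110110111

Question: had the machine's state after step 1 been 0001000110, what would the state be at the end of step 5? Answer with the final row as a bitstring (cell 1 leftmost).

0110100011

state after step 1 := 0001000110
2 | 0011101001
3 | 1101001111
4 | 1001110111
5 | 0110100011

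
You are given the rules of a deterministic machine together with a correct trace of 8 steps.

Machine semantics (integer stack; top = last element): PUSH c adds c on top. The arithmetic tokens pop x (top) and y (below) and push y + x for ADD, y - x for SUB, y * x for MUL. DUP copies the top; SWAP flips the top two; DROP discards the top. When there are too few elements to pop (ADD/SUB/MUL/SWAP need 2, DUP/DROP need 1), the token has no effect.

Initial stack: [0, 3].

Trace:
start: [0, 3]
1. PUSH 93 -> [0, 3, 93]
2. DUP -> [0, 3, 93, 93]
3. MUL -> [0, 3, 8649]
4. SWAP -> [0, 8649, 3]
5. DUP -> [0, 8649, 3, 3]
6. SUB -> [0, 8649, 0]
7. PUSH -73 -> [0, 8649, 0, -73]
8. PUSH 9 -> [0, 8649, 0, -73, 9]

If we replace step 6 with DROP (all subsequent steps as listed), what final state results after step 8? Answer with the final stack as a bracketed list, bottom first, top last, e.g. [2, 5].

(re-executing from step 6 with the substitution; state before step 6: [0, 8649, 3, 3])
6. DROP -> [0, 8649, 3]
7. PUSH -73 -> [0, 8649, 3, -73]
8. PUSH 9 -> [0, 8649, 3, -73, 9]

[0, 8649, 3, -73, 9]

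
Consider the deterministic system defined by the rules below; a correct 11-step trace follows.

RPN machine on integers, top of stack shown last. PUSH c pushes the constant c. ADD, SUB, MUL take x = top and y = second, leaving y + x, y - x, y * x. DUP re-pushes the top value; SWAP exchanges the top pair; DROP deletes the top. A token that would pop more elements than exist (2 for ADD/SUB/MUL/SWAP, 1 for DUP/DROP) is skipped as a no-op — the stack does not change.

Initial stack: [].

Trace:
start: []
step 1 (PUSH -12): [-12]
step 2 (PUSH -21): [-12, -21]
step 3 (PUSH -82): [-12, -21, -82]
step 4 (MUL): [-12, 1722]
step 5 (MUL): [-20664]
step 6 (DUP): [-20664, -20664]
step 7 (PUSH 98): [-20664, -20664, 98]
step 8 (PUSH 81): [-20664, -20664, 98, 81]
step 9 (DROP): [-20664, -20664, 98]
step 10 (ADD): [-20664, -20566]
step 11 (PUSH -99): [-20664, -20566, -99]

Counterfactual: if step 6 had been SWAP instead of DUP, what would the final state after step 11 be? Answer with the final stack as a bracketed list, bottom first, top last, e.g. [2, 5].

[-20566, -99]

(re-executing from step 6 with the substitution; state before step 6: [-20664])
step 6 (SWAP): [-20664]
step 7 (PUSH 98): [-20664, 98]
step 8 (PUSH 81): [-20664, 98, 81]
step 9 (DROP): [-20664, 98]
step 10 (ADD): [-20566]
step 11 (PUSH -99): [-20566, -99]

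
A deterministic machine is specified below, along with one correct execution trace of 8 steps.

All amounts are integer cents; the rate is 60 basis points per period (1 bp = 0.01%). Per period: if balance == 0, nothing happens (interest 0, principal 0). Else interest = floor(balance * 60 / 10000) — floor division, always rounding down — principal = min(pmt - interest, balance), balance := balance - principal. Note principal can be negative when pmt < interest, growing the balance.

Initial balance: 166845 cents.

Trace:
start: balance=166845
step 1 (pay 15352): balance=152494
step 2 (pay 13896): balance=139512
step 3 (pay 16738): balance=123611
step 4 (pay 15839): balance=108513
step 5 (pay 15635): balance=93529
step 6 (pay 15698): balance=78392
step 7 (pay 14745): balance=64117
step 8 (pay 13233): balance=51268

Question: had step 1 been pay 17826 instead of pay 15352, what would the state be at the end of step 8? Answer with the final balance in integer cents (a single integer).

48688

(re-executing from step 1 with the substitution; state before step 1: balance=166845)
step 1 (pay 17826): balance=150020
step 2 (pay 13896): balance=137024
step 3 (pay 16738): balance=121108
step 4 (pay 15839): balance=105995
step 5 (pay 15635): balance=90995
step 6 (pay 15698): balance=75842
step 7 (pay 14745): balance=61552
step 8 (pay 13233): balance=48688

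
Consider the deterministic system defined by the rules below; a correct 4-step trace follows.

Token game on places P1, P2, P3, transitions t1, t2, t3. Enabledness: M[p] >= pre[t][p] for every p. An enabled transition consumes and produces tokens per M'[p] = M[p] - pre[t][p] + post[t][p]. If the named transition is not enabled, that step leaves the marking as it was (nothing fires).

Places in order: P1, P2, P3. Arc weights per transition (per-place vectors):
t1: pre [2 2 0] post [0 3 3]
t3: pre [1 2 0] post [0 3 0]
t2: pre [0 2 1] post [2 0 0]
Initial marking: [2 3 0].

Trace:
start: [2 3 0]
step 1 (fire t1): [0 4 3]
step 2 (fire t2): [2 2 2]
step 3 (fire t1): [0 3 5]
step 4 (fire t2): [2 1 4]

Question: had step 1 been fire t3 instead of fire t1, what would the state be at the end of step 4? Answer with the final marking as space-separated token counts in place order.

1 4 0

(re-executing from step 1 with the substitution; state before step 1: [2 3 0])
step 1 (fire t3): [1 4 0]
step 2 (fire t2): [1 4 0]
step 3 (fire t1): [1 4 0]
step 4 (fire t2): [1 4 0]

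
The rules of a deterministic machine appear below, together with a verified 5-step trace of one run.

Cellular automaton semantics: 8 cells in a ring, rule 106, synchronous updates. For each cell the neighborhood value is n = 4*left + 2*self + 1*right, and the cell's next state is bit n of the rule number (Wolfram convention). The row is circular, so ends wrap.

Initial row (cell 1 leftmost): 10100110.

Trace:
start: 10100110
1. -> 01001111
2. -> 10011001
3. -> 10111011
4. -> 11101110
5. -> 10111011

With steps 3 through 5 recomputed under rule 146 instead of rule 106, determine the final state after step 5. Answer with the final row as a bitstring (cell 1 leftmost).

01100110

(re-executing steps 3..5 under rule 146; state before step 3: 10011001)
3. -> 01100110
4. -> 10011001
5. -> 01100110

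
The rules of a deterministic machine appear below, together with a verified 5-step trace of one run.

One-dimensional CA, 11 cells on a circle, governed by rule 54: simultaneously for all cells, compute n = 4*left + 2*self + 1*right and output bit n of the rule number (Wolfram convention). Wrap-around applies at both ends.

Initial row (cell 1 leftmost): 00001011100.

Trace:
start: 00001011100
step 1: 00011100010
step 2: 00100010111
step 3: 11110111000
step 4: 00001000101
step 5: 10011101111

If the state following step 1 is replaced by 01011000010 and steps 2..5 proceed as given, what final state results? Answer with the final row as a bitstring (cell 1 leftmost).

01110001110

state after step 1 := 01011000010
step 2: 11100100111
step 3: 00011111000
step 4: 00100000100
step 5: 01110001110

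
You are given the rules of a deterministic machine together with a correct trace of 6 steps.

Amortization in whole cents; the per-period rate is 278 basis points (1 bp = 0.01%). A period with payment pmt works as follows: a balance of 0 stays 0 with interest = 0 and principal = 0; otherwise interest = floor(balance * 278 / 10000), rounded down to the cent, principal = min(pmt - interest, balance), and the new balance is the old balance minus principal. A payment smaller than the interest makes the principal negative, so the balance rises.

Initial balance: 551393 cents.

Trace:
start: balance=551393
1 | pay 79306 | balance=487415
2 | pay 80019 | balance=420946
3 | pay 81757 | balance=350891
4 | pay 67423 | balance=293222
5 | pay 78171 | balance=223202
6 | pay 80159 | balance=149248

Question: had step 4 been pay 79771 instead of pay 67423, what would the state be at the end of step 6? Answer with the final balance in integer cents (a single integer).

(re-executing from step 4 with the substitution; state before step 4: balance=350891)
4 | pay 79771 | balance=280874
5 | pay 78171 | balance=210511
6 | pay 80159 | balance=136204

136204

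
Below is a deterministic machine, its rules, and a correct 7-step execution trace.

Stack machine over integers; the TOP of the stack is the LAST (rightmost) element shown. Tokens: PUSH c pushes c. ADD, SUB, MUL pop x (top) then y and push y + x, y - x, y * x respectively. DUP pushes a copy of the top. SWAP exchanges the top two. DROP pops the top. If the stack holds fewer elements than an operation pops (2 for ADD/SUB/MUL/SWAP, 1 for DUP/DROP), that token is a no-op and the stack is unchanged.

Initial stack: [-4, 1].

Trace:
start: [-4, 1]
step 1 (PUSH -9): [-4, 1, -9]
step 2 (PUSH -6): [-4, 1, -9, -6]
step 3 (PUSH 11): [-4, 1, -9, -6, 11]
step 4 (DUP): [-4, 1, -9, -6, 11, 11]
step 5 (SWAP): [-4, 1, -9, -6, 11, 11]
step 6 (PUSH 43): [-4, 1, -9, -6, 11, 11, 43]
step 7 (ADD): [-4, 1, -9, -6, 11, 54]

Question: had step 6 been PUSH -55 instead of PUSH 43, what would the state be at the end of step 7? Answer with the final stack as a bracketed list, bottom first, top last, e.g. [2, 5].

[-4, 1, -9, -6, 11, -44]

(re-executing from step 6 with the substitution; state before step 6: [-4, 1, -9, -6, 11, 11])
step 6 (PUSH -55): [-4, 1, -9, -6, 11, 11, -55]
step 7 (ADD): [-4, 1, -9, -6, 11, -44]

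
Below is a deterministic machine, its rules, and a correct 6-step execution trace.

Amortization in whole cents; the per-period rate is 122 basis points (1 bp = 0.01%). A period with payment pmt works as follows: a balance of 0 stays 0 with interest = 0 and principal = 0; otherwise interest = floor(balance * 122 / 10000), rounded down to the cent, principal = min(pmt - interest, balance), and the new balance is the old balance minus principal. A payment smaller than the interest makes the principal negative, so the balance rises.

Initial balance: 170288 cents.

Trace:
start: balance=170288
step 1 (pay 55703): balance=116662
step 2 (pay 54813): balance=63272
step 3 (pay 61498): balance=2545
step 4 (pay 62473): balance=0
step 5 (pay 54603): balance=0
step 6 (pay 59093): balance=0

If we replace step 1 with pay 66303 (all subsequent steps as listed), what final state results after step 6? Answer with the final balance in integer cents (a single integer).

0

(re-executing from step 1 with the substitution; state before step 1: balance=170288)
step 1 (pay 66303): balance=106062
step 2 (pay 54813): balance=52542
step 3 (pay 61498): balance=0
step 4 (pay 62473): balance=0
step 5 (pay 54603): balance=0
step 6 (pay 59093): balance=0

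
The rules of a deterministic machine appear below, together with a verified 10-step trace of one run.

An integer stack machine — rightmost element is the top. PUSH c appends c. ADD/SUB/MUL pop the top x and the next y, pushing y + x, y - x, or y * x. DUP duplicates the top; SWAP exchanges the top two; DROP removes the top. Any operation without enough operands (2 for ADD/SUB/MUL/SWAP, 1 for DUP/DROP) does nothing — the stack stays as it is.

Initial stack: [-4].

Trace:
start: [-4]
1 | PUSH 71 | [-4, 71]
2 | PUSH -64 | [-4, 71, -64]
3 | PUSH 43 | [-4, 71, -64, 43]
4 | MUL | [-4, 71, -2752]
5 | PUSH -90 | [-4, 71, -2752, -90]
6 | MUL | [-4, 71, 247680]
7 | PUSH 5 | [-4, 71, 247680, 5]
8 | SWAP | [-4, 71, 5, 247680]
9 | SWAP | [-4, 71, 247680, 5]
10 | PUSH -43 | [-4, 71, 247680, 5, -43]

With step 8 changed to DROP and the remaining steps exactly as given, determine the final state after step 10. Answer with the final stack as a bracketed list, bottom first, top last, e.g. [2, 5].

[-4, 247680, 71, -43]

(re-executing from step 8 with the substitution; state before step 8: [-4, 71, 247680, 5])
8 | DROP | [-4, 71, 247680]
9 | SWAP | [-4, 247680, 71]
10 | PUSH -43 | [-4, 247680, 71, -43]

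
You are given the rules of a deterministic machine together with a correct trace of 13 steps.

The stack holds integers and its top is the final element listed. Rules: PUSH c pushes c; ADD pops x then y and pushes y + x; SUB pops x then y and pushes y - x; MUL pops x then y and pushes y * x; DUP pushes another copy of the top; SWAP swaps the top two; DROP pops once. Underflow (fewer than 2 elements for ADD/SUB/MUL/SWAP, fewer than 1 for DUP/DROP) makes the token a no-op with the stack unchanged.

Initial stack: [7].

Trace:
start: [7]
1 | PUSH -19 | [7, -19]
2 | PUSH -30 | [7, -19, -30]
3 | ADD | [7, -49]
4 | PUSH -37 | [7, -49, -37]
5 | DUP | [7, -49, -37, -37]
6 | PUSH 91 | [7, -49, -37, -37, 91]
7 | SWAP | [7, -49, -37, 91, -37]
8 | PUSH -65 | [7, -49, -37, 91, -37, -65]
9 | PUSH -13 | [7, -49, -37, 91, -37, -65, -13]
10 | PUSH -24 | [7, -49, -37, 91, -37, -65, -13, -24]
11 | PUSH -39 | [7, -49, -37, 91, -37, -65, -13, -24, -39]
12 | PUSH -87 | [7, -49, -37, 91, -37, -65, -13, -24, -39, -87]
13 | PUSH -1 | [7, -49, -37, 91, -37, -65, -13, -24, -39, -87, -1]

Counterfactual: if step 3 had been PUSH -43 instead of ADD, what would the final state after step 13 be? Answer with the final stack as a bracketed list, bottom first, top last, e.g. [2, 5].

[7, -19, -30, -43, -37, 91, -37, -65, -13, -24, -39, -87, -1]

(re-executing from step 3 with the substitution; state before step 3: [7, -19, -30])
3 | PUSH -43 | [7, -19, -30, -43]
4 | PUSH -37 | [7, -19, -30, -43, -37]
5 | DUP | [7, -19, -30, -43, -37, -37]
6 | PUSH 91 | [7, -19, -30, -43, -37, -37, 91]
7 | SWAP | [7, -19, -30, -43, -37, 91, -37]
8 | PUSH -65 | [7, -19, -30, -43, -37, 91, -37, -65]
9 | PUSH -13 | [7, -19, -30, -43, -37, 91, -37, -65, -13]
10 | PUSH -24 | [7, -19, -30, -43, -37, 91, -37, -65, -13, -24]
11 | PUSH -39 | [7, -19, -30, -43, -37, 91, -37, -65, -13, -24, -39]
12 | PUSH -87 | [7, -19, -30, -43, -37, 91, -37, -65, -13, -24, -39, -87]
13 | PUSH -1 | [7, -19, -30, -43, -37, 91, -37, -65, -13, -24, -39, -87, -1]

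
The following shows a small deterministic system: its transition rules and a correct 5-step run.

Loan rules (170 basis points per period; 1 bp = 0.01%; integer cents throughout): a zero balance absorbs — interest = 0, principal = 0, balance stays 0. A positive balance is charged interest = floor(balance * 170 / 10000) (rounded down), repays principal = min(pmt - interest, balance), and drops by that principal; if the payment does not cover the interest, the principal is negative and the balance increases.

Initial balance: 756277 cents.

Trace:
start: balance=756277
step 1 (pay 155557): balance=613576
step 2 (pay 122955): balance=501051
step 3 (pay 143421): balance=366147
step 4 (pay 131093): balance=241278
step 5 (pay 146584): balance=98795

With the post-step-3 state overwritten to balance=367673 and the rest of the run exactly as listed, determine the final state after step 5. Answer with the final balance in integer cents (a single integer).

100374

state after step 3 := balance=367673
step 4 (pay 131093): balance=242830
step 5 (pay 146584): balance=100374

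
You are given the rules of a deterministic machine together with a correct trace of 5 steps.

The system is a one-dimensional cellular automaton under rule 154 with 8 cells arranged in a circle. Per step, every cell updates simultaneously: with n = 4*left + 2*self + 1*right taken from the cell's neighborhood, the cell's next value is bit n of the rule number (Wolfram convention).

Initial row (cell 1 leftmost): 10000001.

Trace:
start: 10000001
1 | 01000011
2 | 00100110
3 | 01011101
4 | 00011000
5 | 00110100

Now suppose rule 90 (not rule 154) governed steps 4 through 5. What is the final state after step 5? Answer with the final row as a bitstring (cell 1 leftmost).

(re-executing steps 4..5 under rule 90; state before step 4: 01011101)
4 | 00010100
5 | 00100010

00100010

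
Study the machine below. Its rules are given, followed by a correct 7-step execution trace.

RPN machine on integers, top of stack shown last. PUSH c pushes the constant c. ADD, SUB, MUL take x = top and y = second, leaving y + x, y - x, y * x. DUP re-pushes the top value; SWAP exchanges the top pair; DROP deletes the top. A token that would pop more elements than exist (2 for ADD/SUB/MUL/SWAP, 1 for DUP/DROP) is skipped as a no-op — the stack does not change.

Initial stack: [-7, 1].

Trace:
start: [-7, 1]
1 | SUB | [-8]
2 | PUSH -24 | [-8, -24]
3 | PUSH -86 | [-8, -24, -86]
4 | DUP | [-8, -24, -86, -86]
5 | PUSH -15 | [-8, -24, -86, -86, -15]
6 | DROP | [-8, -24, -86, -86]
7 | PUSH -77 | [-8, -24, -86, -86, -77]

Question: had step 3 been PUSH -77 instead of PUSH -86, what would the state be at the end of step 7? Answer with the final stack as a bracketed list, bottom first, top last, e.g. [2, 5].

(re-executing from step 3 with the substitution; state before step 3: [-8, -24])
3 | PUSH -77 | [-8, -24, -77]
4 | DUP | [-8, -24, -77, -77]
5 | PUSH -15 | [-8, -24, -77, -77, -15]
6 | DROP | [-8, -24, -77, -77]
7 | PUSH -77 | [-8, -24, -77, -77, -77]

[-8, -24, -77, -77, -77]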